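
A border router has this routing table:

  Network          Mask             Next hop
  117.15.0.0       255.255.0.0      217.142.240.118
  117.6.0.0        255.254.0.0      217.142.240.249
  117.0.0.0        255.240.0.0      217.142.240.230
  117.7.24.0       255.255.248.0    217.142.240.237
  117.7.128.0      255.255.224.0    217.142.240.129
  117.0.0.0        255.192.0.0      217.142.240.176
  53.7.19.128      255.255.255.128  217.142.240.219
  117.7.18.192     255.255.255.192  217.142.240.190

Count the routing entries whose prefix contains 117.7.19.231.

Prefixes containing 117.7.19.231:
  117.0.0.0/10 (117.0.0.0 - 117.63.255.255)
  117.0.0.0/12 (117.0.0.0 - 117.15.255.255)
  117.6.0.0/15 (117.6.0.0 - 117.7.255.255)
Total matching entries: 3.

3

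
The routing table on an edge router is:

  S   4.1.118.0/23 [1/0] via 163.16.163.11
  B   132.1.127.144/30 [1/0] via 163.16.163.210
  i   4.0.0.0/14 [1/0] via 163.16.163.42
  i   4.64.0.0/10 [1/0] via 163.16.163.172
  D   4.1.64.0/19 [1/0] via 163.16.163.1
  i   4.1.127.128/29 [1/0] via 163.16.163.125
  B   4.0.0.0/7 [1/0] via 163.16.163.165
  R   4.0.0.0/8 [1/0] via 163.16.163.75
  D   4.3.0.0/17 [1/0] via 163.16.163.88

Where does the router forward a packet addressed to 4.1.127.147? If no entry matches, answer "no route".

163.16.163.42

Routes whose prefix contains 4.1.127.147:
  4.0.0.0/7 (4.0.0.0 - 5.255.255.255) -> 163.16.163.165
  4.0.0.0/8 (4.0.0.0 - 4.255.255.255) -> 163.16.163.75
  4.0.0.0/14 (4.0.0.0 - 4.3.255.255) -> 163.16.163.42
More-specific entries that do NOT match:
  132.1.127.144/30 (132.1.127.144 - 132.1.127.147) does not contain 4.1.127.147
  4.1.127.128/29 (4.1.127.128 - 4.1.127.135) does not contain 4.1.127.147
  4.1.118.0/23 (4.1.118.0 - 4.1.119.255) does not contain 4.1.127.147
  4.1.64.0/19 (4.1.64.0 - 4.1.95.255) does not contain 4.1.127.147
  4.3.0.0/17 (4.3.0.0 - 4.3.127.255) does not contain 4.1.127.147
Longest matching prefix is /14 -> next hop 163.16.163.42.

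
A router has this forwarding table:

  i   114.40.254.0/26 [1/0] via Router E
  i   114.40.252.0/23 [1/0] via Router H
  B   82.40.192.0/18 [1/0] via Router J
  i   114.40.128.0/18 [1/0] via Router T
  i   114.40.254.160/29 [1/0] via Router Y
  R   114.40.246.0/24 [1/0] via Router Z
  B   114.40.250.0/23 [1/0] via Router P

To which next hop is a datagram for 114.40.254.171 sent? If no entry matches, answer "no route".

no route

No entry's prefix contains 114.40.254.171; there is no default route.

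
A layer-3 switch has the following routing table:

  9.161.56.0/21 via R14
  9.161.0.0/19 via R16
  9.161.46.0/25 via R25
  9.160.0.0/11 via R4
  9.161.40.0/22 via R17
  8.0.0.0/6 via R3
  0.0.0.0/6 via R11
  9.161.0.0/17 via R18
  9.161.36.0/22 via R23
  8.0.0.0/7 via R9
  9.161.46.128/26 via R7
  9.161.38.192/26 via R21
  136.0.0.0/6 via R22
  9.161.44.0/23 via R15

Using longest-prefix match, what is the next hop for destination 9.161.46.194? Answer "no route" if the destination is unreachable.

Routes whose prefix contains 9.161.46.194:
  8.0.0.0/6 (8.0.0.0 - 11.255.255.255) -> R3
  8.0.0.0/7 (8.0.0.0 - 9.255.255.255) -> R9
  9.160.0.0/11 (9.160.0.0 - 9.191.255.255) -> R4
  9.161.0.0/17 (9.161.0.0 - 9.161.127.255) -> R18
More-specific entries that do NOT match:
  9.161.46.128/26 (9.161.46.128 - 9.161.46.191) does not contain 9.161.46.194
  9.161.38.192/26 (9.161.38.192 - 9.161.38.255) does not contain 9.161.46.194
  9.161.46.0/25 (9.161.46.0 - 9.161.46.127) does not contain 9.161.46.194
  9.161.44.0/23 (9.161.44.0 - 9.161.45.255) does not contain 9.161.46.194
  9.161.40.0/22 (9.161.40.0 - 9.161.43.255) does not contain 9.161.46.194
  9.161.36.0/22 (9.161.36.0 - 9.161.39.255) does not contain 9.161.46.194
  9.161.56.0/21 (9.161.56.0 - 9.161.63.255) does not contain 9.161.46.194
  9.161.0.0/19 (9.161.0.0 - 9.161.31.255) does not contain 9.161.46.194
Longest matching prefix is /17 -> next hop R18.

R18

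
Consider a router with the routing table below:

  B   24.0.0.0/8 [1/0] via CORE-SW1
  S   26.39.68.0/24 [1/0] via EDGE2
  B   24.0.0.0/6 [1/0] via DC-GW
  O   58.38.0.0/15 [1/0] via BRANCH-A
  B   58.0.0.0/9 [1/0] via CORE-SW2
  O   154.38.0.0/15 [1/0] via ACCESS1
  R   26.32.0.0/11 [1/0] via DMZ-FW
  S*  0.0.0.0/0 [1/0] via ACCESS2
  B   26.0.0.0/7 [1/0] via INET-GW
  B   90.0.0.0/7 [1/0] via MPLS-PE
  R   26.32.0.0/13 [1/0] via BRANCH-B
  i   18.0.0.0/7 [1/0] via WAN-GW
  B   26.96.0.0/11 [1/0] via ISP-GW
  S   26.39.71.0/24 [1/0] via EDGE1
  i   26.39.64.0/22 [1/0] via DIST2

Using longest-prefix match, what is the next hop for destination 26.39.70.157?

Routes whose prefix contains 26.39.70.157:
  0.0.0.0/0 (default, matches everything) -> ACCESS2
  24.0.0.0/6 (24.0.0.0 - 27.255.255.255) -> DC-GW
  26.0.0.0/7 (26.0.0.0 - 27.255.255.255) -> INET-GW
  26.32.0.0/11 (26.32.0.0 - 26.63.255.255) -> DMZ-FW
  26.32.0.0/13 (26.32.0.0 - 26.39.255.255) -> BRANCH-B
More-specific entries that do NOT match:
  26.39.68.0/24 (26.39.68.0 - 26.39.68.255) does not contain 26.39.70.157
  26.39.71.0/24 (26.39.71.0 - 26.39.71.255) does not contain 26.39.70.157
  26.39.64.0/22 (26.39.64.0 - 26.39.67.255) does not contain 26.39.70.157
  58.38.0.0/15 (58.38.0.0 - 58.39.255.255) does not contain 26.39.70.157
  154.38.0.0/15 (154.38.0.0 - 154.39.255.255) does not contain 26.39.70.157
Longest matching prefix is /13 -> next hop BRANCH-B.

BRANCH-B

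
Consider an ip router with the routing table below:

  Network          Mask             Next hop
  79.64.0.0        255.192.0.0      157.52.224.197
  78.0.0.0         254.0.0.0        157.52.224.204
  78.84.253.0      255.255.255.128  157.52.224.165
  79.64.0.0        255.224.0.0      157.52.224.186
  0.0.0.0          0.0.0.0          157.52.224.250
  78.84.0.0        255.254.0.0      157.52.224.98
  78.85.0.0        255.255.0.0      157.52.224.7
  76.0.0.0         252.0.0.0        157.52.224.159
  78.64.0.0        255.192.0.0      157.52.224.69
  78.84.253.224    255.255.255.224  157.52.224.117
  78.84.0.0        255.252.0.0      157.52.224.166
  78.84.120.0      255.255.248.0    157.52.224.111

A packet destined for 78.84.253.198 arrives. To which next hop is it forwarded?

Routes whose prefix contains 78.84.253.198:
  0.0.0.0/0 (default, matches everything) -> 157.52.224.250
  76.0.0.0/6 (76.0.0.0 - 79.255.255.255) -> 157.52.224.159
  78.0.0.0/7 (78.0.0.0 - 79.255.255.255) -> 157.52.224.204
  78.64.0.0/10 (78.64.0.0 - 78.127.255.255) -> 157.52.224.69
  78.84.0.0/14 (78.84.0.0 - 78.87.255.255) -> 157.52.224.166
  78.84.0.0/15 (78.84.0.0 - 78.85.255.255) -> 157.52.224.98
More-specific entries that do NOT match:
  78.84.253.224/27 (78.84.253.224 - 78.84.253.255) does not contain 78.84.253.198
  78.84.253.0/25 (78.84.253.0 - 78.84.253.127) does not contain 78.84.253.198
  78.84.120.0/21 (78.84.120.0 - 78.84.127.255) does not contain 78.84.253.198
  78.85.0.0/16 (78.85.0.0 - 78.85.255.255) does not contain 78.84.253.198
Longest matching prefix is /15 -> next hop 157.52.224.98.

157.52.224.98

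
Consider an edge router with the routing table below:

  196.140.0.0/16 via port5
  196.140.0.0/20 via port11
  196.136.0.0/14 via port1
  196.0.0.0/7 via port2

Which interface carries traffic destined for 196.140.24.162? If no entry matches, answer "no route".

Routes whose prefix contains 196.140.24.162:
  196.0.0.0/7 (196.0.0.0 - 197.255.255.255) -> port2
  196.140.0.0/16 (196.140.0.0 - 196.140.255.255) -> port5
More-specific entries that do NOT match:
  196.140.0.0/20 (196.140.0.0 - 196.140.15.255) does not contain 196.140.24.162
Longest matching prefix is /16 -> interface port5.

port5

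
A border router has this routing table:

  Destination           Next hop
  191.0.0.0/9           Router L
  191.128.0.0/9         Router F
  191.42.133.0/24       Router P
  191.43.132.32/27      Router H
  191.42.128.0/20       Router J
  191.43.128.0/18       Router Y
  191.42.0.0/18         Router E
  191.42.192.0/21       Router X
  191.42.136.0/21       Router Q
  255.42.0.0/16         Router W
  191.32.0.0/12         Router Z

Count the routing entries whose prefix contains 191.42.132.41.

Prefixes containing 191.42.132.41:
  191.0.0.0/9 (191.0.0.0 - 191.127.255.255)
  191.32.0.0/12 (191.32.0.0 - 191.47.255.255)
  191.42.128.0/20 (191.42.128.0 - 191.42.143.255)
Total matching entries: 3.

3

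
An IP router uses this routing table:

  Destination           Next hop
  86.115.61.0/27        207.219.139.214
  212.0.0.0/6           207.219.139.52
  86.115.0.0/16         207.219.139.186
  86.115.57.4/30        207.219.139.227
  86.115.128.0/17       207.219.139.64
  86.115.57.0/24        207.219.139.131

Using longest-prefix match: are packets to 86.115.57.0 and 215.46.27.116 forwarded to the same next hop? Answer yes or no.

no

86.115.57.0: longest match 86.115.57.0/24 -> 207.219.139.131
215.46.27.116: longest match 212.0.0.0/6 -> 207.219.139.52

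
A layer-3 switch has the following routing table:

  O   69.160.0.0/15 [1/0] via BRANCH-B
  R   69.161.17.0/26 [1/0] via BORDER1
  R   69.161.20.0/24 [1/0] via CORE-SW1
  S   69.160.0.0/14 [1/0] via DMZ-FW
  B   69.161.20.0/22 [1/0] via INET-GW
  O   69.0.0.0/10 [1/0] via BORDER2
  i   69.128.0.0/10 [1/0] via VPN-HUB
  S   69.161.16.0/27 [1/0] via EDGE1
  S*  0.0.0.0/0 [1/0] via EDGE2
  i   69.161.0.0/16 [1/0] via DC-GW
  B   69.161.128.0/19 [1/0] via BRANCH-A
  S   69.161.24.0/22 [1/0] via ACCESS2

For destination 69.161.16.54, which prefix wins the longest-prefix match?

69.161.0.0/16

Entries matching 69.161.16.54:
  0.0.0.0/0 (default, matches everything)
  69.128.0.0/10 (69.128.0.0 - 69.191.255.255)
  69.160.0.0/14 (69.160.0.0 - 69.163.255.255)
  69.160.0.0/15 (69.160.0.0 - 69.161.255.255)
  69.161.0.0/16 (69.161.0.0 - 69.161.255.255)
Most specific is 69.161.0.0/16.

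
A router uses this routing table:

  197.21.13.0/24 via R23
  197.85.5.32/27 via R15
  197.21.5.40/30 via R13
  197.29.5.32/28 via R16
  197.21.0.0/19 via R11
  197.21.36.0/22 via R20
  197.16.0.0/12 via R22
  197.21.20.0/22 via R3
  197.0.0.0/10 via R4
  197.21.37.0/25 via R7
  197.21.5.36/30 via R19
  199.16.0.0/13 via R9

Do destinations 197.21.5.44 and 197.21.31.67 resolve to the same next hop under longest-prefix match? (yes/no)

197.21.5.44: longest match 197.21.0.0/19 -> R11
197.21.31.67: longest match 197.21.0.0/19 -> R11

yes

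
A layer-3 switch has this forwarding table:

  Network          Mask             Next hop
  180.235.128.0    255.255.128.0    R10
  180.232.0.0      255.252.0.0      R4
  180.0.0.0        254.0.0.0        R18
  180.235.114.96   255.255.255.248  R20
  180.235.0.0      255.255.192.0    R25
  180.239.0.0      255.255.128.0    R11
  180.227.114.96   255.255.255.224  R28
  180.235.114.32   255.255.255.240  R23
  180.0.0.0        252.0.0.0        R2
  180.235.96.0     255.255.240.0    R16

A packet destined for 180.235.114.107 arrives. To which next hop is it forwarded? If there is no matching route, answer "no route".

Routes whose prefix contains 180.235.114.107:
  180.0.0.0/6 (180.0.0.0 - 183.255.255.255) -> R2
  180.0.0.0/7 (180.0.0.0 - 181.255.255.255) -> R18
  180.232.0.0/14 (180.232.0.0 - 180.235.255.255) -> R4
More-specific entries that do NOT match:
  180.235.114.96/29 (180.235.114.96 - 180.235.114.103) does not contain 180.235.114.107
  180.235.114.32/28 (180.235.114.32 - 180.235.114.47) does not contain 180.235.114.107
  180.227.114.96/27 (180.227.114.96 - 180.227.114.127) does not contain 180.235.114.107
  180.235.96.0/20 (180.235.96.0 - 180.235.111.255) does not contain 180.235.114.107
  180.235.0.0/18 (180.235.0.0 - 180.235.63.255) does not contain 180.235.114.107
  180.235.128.0/17 (180.235.128.0 - 180.235.255.255) does not contain 180.235.114.107
  180.239.0.0/17 (180.239.0.0 - 180.239.127.255) does not contain 180.235.114.107
Longest matching prefix is /14 -> next hop R4.

R4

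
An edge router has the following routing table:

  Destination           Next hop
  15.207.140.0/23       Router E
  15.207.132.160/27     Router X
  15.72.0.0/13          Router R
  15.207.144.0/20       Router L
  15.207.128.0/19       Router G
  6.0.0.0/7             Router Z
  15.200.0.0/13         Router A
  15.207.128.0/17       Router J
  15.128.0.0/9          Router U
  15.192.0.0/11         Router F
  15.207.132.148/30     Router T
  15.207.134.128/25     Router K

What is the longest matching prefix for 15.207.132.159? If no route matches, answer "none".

15.207.128.0/19

Entries matching 15.207.132.159:
  15.128.0.0/9 (15.128.0.0 - 15.255.255.255)
  15.192.0.0/11 (15.192.0.0 - 15.223.255.255)
  15.200.0.0/13 (15.200.0.0 - 15.207.255.255)
  15.207.128.0/17 (15.207.128.0 - 15.207.255.255)
  15.207.128.0/19 (15.207.128.0 - 15.207.159.255)
Most specific is 15.207.128.0/19.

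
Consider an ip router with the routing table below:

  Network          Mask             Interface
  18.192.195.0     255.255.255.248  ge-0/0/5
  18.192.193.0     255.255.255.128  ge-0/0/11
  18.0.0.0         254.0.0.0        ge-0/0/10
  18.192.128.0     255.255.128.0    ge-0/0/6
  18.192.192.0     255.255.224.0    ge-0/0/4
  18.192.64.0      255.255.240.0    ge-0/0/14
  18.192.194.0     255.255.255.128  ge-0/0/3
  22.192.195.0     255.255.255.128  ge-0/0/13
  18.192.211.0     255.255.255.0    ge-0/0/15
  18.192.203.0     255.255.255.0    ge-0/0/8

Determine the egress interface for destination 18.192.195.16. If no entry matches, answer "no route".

Routes whose prefix contains 18.192.195.16:
  18.0.0.0/7 (18.0.0.0 - 19.255.255.255) -> ge-0/0/10
  18.192.128.0/17 (18.192.128.0 - 18.192.255.255) -> ge-0/0/6
  18.192.192.0/19 (18.192.192.0 - 18.192.223.255) -> ge-0/0/4
More-specific entries that do NOT match:
  18.192.195.0/29 (18.192.195.0 - 18.192.195.7) does not contain 18.192.195.16
  18.192.193.0/25 (18.192.193.0 - 18.192.193.127) does not contain 18.192.195.16
  18.192.194.0/25 (18.192.194.0 - 18.192.194.127) does not contain 18.192.195.16
  22.192.195.0/25 (22.192.195.0 - 22.192.195.127) does not contain 18.192.195.16
  18.192.211.0/24 (18.192.211.0 - 18.192.211.255) does not contain 18.192.195.16
  18.192.203.0/24 (18.192.203.0 - 18.192.203.255) does not contain 18.192.195.16
  18.192.64.0/20 (18.192.64.0 - 18.192.79.255) does not contain 18.192.195.16
Longest matching prefix is /19 -> interface ge-0/0/4.

ge-0/0/4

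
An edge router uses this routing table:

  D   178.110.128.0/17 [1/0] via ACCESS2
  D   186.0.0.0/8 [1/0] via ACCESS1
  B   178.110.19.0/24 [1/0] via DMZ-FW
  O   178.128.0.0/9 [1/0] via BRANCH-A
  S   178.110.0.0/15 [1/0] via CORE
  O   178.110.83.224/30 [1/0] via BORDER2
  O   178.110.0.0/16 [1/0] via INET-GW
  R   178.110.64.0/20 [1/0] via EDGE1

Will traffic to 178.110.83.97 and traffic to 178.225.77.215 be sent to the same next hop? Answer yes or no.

no

178.110.83.97: longest match 178.110.0.0/16 -> INET-GW
178.225.77.215: longest match 178.128.0.0/9 -> BRANCH-A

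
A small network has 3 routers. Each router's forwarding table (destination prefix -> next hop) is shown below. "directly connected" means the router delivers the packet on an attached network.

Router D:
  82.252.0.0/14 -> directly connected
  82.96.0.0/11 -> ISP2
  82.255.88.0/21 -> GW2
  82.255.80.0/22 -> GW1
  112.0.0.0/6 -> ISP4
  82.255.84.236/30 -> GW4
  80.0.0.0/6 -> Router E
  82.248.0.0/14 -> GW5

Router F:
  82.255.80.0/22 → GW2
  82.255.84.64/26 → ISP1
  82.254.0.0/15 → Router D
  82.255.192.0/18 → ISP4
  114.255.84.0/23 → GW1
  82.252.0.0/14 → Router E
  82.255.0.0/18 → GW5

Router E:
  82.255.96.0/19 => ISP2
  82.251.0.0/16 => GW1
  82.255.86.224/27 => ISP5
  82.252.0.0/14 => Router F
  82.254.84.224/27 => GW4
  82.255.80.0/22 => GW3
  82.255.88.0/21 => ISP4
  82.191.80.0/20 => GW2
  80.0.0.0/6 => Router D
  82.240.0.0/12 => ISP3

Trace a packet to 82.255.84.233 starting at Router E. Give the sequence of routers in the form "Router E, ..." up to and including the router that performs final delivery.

At Router E: longest match for 82.255.84.233 is 82.252.0.0/14 -> Router F
At Router F: longest match for 82.255.84.233 is 82.254.0.0/15 -> Router D
At Router D: longest match for 82.255.84.233 is 82.252.0.0/14 -> directly connected

Router E, Router F, Router D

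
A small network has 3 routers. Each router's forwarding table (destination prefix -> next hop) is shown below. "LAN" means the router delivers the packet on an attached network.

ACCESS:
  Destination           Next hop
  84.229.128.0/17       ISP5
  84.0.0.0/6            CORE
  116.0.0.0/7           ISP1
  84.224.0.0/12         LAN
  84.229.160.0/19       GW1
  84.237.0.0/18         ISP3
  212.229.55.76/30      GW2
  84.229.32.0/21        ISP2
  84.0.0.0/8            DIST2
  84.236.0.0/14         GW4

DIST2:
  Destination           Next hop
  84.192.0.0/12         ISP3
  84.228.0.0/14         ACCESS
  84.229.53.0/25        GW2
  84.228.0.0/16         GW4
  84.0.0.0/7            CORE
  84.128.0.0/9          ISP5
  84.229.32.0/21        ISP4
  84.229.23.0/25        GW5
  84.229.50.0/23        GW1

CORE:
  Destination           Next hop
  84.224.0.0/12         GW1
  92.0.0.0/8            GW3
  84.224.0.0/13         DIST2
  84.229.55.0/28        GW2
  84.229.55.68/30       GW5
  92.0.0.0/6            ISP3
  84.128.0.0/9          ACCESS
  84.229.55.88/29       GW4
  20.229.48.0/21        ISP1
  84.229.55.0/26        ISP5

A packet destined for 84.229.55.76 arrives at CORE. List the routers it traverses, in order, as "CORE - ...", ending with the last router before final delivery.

At CORE: longest match for 84.229.55.76 is 84.224.0.0/13 -> DIST2
At DIST2: longest match for 84.229.55.76 is 84.228.0.0/14 -> ACCESS
At ACCESS: longest match for 84.229.55.76 is 84.224.0.0/12 -> LAN

CORE - DIST2 - ACCESS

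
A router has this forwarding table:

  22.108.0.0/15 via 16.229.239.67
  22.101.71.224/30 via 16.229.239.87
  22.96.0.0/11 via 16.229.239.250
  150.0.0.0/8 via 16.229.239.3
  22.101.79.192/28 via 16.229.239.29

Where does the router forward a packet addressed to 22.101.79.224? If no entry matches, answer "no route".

Routes whose prefix contains 22.101.79.224:
  22.96.0.0/11 (22.96.0.0 - 22.127.255.255) -> 16.229.239.250
More-specific entries that do NOT match:
  22.101.71.224/30 (22.101.71.224 - 22.101.71.227) does not contain 22.101.79.224
  22.101.79.192/28 (22.101.79.192 - 22.101.79.207) does not contain 22.101.79.224
  22.108.0.0/15 (22.108.0.0 - 22.109.255.255) does not contain 22.101.79.224
Longest matching prefix is /11 -> next hop 16.229.239.250.

16.229.239.250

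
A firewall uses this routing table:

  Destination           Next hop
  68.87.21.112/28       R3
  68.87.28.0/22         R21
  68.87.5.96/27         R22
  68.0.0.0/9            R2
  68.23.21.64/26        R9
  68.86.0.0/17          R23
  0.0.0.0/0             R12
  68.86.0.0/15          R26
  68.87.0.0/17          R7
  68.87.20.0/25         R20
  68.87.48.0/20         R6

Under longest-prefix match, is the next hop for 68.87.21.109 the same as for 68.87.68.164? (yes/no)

yes

68.87.21.109: longest match 68.87.0.0/17 -> R7
68.87.68.164: longest match 68.87.0.0/17 -> R7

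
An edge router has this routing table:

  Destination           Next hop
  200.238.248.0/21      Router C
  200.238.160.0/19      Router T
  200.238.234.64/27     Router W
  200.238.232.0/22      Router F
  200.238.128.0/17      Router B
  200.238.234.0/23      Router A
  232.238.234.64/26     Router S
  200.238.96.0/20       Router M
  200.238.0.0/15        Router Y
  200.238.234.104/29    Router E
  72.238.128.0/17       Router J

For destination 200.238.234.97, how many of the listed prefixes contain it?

4

Prefixes containing 200.238.234.97:
  200.238.0.0/15 (200.238.0.0 - 200.239.255.255)
  200.238.128.0/17 (200.238.128.0 - 200.238.255.255)
  200.238.232.0/22 (200.238.232.0 - 200.238.235.255)
  200.238.234.0/23 (200.238.234.0 - 200.238.235.255)
Total matching entries: 4.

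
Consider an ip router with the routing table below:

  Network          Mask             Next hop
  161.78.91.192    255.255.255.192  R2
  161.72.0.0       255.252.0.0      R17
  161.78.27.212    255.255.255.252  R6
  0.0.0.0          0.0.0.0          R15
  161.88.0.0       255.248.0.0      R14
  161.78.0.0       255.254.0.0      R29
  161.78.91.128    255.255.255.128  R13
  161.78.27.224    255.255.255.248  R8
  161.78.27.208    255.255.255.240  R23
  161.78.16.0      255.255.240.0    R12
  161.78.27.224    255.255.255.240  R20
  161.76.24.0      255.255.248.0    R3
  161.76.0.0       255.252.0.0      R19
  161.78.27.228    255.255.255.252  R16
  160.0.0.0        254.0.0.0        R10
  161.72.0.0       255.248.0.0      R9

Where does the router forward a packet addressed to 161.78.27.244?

R12

Routes whose prefix contains 161.78.27.244:
  0.0.0.0/0 (default, matches everything) -> R15
  160.0.0.0/7 (160.0.0.0 - 161.255.255.255) -> R10
  161.72.0.0/13 (161.72.0.0 - 161.79.255.255) -> R9
  161.76.0.0/14 (161.76.0.0 - 161.79.255.255) -> R19
  161.78.0.0/15 (161.78.0.0 - 161.79.255.255) -> R29
  161.78.16.0/20 (161.78.16.0 - 161.78.31.255) -> R12
More-specific entries that do NOT match:
  161.78.27.212/30 (161.78.27.212 - 161.78.27.215) does not contain 161.78.27.244
  161.78.27.228/30 (161.78.27.228 - 161.78.27.231) does not contain 161.78.27.244
  161.78.27.224/29 (161.78.27.224 - 161.78.27.231) does not contain 161.78.27.244
  161.78.27.208/28 (161.78.27.208 - 161.78.27.223) does not contain 161.78.27.244
  161.78.27.224/28 (161.78.27.224 - 161.78.27.239) does not contain 161.78.27.244
  161.78.91.192/26 (161.78.91.192 - 161.78.91.255) does not contain 161.78.27.244
  161.78.91.128/25 (161.78.91.128 - 161.78.91.255) does not contain 161.78.27.244
  161.76.24.0/21 (161.76.24.0 - 161.76.31.255) does not contain 161.78.27.244
Longest matching prefix is /20 -> next hop R12.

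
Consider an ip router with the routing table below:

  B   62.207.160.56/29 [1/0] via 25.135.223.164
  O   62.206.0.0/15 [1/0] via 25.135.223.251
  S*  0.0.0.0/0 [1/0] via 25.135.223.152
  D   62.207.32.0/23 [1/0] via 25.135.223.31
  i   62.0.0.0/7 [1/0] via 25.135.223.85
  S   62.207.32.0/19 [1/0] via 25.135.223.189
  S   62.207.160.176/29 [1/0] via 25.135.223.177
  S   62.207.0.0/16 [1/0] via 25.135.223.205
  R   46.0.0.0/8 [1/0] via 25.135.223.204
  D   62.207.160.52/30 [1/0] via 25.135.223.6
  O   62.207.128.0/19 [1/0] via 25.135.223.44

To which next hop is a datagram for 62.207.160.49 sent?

Routes whose prefix contains 62.207.160.49:
  0.0.0.0/0 (default, matches everything) -> 25.135.223.152
  62.0.0.0/7 (62.0.0.0 - 63.255.255.255) -> 25.135.223.85
  62.206.0.0/15 (62.206.0.0 - 62.207.255.255) -> 25.135.223.251
  62.207.0.0/16 (62.207.0.0 - 62.207.255.255) -> 25.135.223.205
More-specific entries that do NOT match:
  62.207.160.52/30 (62.207.160.52 - 62.207.160.55) does not contain 62.207.160.49
  62.207.160.56/29 (62.207.160.56 - 62.207.160.63) does not contain 62.207.160.49
  62.207.160.176/29 (62.207.160.176 - 62.207.160.183) does not contain 62.207.160.49
  62.207.32.0/23 (62.207.32.0 - 62.207.33.255) does not contain 62.207.160.49
  62.207.32.0/19 (62.207.32.0 - 62.207.63.255) does not contain 62.207.160.49
  62.207.128.0/19 (62.207.128.0 - 62.207.159.255) does not contain 62.207.160.49
Longest matching prefix is /16 -> next hop 25.135.223.205.

25.135.223.205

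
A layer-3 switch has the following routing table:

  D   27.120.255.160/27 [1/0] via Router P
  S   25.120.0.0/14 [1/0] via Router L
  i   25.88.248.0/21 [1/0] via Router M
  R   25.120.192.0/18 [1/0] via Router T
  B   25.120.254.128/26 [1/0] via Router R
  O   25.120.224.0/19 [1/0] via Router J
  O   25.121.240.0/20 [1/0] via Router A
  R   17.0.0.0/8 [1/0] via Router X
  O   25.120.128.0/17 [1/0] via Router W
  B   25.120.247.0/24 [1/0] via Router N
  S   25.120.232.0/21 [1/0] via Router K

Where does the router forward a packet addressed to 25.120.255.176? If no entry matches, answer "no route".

Routes whose prefix contains 25.120.255.176:
  25.120.0.0/14 (25.120.0.0 - 25.123.255.255) -> Router L
  25.120.128.0/17 (25.120.128.0 - 25.120.255.255) -> Router W
  25.120.192.0/18 (25.120.192.0 - 25.120.255.255) -> Router T
  25.120.224.0/19 (25.120.224.0 - 25.120.255.255) -> Router J
More-specific entries that do NOT match:
  27.120.255.160/27 (27.120.255.160 - 27.120.255.191) does not contain 25.120.255.176
  25.120.254.128/26 (25.120.254.128 - 25.120.254.191) does not contain 25.120.255.176
  25.120.247.0/24 (25.120.247.0 - 25.120.247.255) does not contain 25.120.255.176
  25.88.248.0/21 (25.88.248.0 - 25.88.255.255) does not contain 25.120.255.176
  25.120.232.0/21 (25.120.232.0 - 25.120.239.255) does not contain 25.120.255.176
  25.121.240.0/20 (25.121.240.0 - 25.121.255.255) does not contain 25.120.255.176
Longest matching prefix is /19 -> next hop Router J.

Router J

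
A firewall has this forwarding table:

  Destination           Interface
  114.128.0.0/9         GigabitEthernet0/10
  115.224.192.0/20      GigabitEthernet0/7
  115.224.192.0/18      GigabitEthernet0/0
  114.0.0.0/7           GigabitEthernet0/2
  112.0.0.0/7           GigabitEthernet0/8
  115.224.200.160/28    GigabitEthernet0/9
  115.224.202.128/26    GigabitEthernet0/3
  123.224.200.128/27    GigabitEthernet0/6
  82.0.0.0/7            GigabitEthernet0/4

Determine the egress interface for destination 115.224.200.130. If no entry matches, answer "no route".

GigabitEthernet0/7

Routes whose prefix contains 115.224.200.130:
  114.0.0.0/7 (114.0.0.0 - 115.255.255.255) -> GigabitEthernet0/2
  115.224.192.0/18 (115.224.192.0 - 115.224.255.255) -> GigabitEthernet0/0
  115.224.192.0/20 (115.224.192.0 - 115.224.207.255) -> GigabitEthernet0/7
More-specific entries that do NOT match:
  115.224.200.160/28 (115.224.200.160 - 115.224.200.175) does not contain 115.224.200.130
  123.224.200.128/27 (123.224.200.128 - 123.224.200.159) does not contain 115.224.200.130
  115.224.202.128/26 (115.224.202.128 - 115.224.202.191) does not contain 115.224.200.130
Longest matching prefix is /20 -> interface GigabitEthernet0/7.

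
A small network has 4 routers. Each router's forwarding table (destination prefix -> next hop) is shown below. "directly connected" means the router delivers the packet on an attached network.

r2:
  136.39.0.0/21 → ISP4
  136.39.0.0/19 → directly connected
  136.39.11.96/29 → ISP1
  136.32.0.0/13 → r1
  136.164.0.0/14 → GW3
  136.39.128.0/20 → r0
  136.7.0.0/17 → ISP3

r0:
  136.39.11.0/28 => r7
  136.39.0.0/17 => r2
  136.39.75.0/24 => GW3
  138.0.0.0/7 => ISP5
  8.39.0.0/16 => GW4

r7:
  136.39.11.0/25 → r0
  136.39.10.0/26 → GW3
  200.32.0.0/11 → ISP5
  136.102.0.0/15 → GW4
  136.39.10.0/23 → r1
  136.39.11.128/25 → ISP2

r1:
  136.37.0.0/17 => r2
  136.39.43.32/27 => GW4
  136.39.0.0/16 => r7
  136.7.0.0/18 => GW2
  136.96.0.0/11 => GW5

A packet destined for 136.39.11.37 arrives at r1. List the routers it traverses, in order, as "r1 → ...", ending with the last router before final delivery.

At r1: longest match for 136.39.11.37 is 136.39.0.0/16 -> r7
At r7: longest match for 136.39.11.37 is 136.39.11.0/25 -> r0
At r0: longest match for 136.39.11.37 is 136.39.0.0/17 -> r2
At r2: longest match for 136.39.11.37 is 136.39.0.0/19 -> directly connected

r1 → r7 → r0 → r2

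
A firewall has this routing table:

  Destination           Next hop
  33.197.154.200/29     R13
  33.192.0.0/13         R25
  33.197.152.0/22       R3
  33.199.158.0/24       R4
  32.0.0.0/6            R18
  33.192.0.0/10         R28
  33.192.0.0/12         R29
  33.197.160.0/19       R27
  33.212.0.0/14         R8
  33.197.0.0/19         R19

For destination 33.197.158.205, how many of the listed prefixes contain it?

Prefixes containing 33.197.158.205:
  32.0.0.0/6 (32.0.0.0 - 35.255.255.255)
  33.192.0.0/10 (33.192.0.0 - 33.255.255.255)
  33.192.0.0/12 (33.192.0.0 - 33.207.255.255)
  33.192.0.0/13 (33.192.0.0 - 33.199.255.255)
Total matching entries: 4.

4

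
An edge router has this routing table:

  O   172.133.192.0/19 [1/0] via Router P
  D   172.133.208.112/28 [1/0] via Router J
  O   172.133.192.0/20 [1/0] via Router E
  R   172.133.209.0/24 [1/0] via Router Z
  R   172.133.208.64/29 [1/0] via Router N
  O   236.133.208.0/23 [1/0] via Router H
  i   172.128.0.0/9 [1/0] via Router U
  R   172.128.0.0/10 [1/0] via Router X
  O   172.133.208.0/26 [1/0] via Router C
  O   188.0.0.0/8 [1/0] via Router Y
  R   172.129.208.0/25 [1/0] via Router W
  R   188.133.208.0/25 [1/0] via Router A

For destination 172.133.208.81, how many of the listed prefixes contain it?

Prefixes containing 172.133.208.81:
  172.128.0.0/9 (172.128.0.0 - 172.255.255.255)
  172.128.0.0/10 (172.128.0.0 - 172.191.255.255)
  172.133.192.0/19 (172.133.192.0 - 172.133.223.255)
Total matching entries: 3.

3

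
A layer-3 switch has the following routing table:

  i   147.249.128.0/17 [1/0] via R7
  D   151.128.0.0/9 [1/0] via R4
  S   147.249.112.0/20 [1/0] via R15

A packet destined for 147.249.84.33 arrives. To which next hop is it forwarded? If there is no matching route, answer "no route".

no route

No entry's prefix contains 147.249.84.33; there is no default route.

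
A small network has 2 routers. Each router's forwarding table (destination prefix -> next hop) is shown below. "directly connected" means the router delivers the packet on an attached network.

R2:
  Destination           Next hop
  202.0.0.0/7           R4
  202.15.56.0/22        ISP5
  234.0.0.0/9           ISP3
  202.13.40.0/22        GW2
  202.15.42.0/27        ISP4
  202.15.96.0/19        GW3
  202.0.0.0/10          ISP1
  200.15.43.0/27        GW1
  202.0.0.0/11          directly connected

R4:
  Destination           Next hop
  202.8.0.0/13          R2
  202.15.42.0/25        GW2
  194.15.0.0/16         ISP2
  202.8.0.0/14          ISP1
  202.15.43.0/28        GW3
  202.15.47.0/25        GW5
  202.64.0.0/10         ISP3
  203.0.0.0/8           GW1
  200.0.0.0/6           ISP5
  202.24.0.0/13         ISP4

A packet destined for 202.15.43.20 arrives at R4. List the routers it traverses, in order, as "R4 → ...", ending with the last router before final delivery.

R4 → R2

At R4: longest match for 202.15.43.20 is 202.8.0.0/13 -> R2
At R2: longest match for 202.15.43.20 is 202.0.0.0/11 -> directly connected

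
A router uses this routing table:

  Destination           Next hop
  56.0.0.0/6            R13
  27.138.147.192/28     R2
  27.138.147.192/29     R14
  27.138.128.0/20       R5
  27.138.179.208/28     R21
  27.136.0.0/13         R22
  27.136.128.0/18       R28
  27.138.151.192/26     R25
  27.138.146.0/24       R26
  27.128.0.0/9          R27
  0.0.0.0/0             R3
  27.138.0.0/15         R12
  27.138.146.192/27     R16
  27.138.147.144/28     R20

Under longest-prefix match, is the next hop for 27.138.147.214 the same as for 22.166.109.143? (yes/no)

27.138.147.214: longest match 27.138.0.0/15 -> R12
22.166.109.143: longest match 0.0.0.0/0 -> R3

no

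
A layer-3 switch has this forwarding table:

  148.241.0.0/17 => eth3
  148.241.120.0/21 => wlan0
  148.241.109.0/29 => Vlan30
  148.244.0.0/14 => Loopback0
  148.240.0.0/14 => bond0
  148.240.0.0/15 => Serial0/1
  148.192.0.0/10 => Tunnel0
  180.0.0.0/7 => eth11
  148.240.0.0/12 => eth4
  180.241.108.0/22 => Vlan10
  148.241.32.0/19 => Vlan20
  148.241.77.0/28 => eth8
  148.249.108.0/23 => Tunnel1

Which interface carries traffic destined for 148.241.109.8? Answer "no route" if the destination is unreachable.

eth3

Routes whose prefix contains 148.241.109.8:
  148.192.0.0/10 (148.192.0.0 - 148.255.255.255) -> Tunnel0
  148.240.0.0/12 (148.240.0.0 - 148.255.255.255) -> eth4
  148.240.0.0/14 (148.240.0.0 - 148.243.255.255) -> bond0
  148.240.0.0/15 (148.240.0.0 - 148.241.255.255) -> Serial0/1
  148.241.0.0/17 (148.241.0.0 - 148.241.127.255) -> eth3
More-specific entries that do NOT match:
  148.241.109.0/29 (148.241.109.0 - 148.241.109.7) does not contain 148.241.109.8
  148.241.77.0/28 (148.241.77.0 - 148.241.77.15) does not contain 148.241.109.8
  148.249.108.0/23 (148.249.108.0 - 148.249.109.255) does not contain 148.241.109.8
  180.241.108.0/22 (180.241.108.0 - 180.241.111.255) does not contain 148.241.109.8
  148.241.120.0/21 (148.241.120.0 - 148.241.127.255) does not contain 148.241.109.8
  148.241.32.0/19 (148.241.32.0 - 148.241.63.255) does not contain 148.241.109.8
Longest matching prefix is /17 -> interface eth3.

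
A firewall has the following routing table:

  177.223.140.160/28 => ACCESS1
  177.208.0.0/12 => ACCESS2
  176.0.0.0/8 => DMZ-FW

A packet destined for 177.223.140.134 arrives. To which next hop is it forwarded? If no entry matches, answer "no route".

ACCESS2

Routes whose prefix contains 177.223.140.134:
  177.208.0.0/12 (177.208.0.0 - 177.223.255.255) -> ACCESS2
More-specific entries that do NOT match:
  177.223.140.160/28 (177.223.140.160 - 177.223.140.175) does not contain 177.223.140.134
Longest matching prefix is /12 -> next hop ACCESS2.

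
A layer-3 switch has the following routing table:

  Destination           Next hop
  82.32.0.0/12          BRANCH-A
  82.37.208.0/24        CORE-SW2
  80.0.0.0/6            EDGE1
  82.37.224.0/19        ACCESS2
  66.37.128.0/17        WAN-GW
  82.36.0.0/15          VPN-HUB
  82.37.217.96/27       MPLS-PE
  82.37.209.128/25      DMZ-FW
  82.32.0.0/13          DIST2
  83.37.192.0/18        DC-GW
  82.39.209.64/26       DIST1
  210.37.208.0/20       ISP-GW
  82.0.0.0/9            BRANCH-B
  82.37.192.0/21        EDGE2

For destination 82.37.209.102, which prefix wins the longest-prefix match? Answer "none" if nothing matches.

Entries matching 82.37.209.102:
  80.0.0.0/6 (80.0.0.0 - 83.255.255.255)
  82.0.0.0/9 (82.0.0.0 - 82.127.255.255)
  82.32.0.0/12 (82.32.0.0 - 82.47.255.255)
  82.32.0.0/13 (82.32.0.0 - 82.39.255.255)
  82.36.0.0/15 (82.36.0.0 - 82.37.255.255)
Most specific is 82.36.0.0/15.

82.36.0.0/15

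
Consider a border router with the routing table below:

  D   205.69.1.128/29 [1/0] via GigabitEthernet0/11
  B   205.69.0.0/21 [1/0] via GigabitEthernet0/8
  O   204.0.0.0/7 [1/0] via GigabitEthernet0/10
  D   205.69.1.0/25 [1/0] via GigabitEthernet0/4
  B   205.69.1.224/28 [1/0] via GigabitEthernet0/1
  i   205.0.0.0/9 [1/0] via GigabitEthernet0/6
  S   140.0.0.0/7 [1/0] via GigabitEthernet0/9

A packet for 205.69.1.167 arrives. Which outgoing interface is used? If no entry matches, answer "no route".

GigabitEthernet0/8

Routes whose prefix contains 205.69.1.167:
  204.0.0.0/7 (204.0.0.0 - 205.255.255.255) -> GigabitEthernet0/10
  205.0.0.0/9 (205.0.0.0 - 205.127.255.255) -> GigabitEthernet0/6
  205.69.0.0/21 (205.69.0.0 - 205.69.7.255) -> GigabitEthernet0/8
More-specific entries that do NOT match:
  205.69.1.128/29 (205.69.1.128 - 205.69.1.135) does not contain 205.69.1.167
  205.69.1.224/28 (205.69.1.224 - 205.69.1.239) does not contain 205.69.1.167
  205.69.1.0/25 (205.69.1.0 - 205.69.1.127) does not contain 205.69.1.167
Longest matching prefix is /21 -> interface GigabitEthernet0/8.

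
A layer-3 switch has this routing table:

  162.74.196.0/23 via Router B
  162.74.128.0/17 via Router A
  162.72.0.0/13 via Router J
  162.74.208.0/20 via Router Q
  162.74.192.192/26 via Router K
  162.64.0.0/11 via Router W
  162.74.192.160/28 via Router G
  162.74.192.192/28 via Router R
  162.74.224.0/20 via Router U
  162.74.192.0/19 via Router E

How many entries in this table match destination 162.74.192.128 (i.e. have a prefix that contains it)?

Prefixes containing 162.74.192.128:
  162.64.0.0/11 (162.64.0.0 - 162.95.255.255)
  162.72.0.0/13 (162.72.0.0 - 162.79.255.255)
  162.74.128.0/17 (162.74.128.0 - 162.74.255.255)
  162.74.192.0/19 (162.74.192.0 - 162.74.223.255)
Total matching entries: 4.

4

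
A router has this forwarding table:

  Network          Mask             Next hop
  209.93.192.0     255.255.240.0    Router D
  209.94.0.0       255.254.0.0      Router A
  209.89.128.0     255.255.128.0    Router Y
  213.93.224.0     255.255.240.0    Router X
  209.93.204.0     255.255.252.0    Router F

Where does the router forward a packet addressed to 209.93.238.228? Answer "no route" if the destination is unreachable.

No entry's prefix contains 209.93.238.228; there is no default route.

no route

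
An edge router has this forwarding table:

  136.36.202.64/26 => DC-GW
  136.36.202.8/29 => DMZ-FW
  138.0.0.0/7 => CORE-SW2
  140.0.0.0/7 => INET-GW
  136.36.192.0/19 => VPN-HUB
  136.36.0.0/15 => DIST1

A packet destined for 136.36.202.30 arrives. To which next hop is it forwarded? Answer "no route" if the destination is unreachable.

VPN-HUB

Routes whose prefix contains 136.36.202.30:
  136.36.0.0/15 (136.36.0.0 - 136.37.255.255) -> DIST1
  136.36.192.0/19 (136.36.192.0 - 136.36.223.255) -> VPN-HUB
More-specific entries that do NOT match:
  136.36.202.8/29 (136.36.202.8 - 136.36.202.15) does not contain 136.36.202.30
  136.36.202.64/26 (136.36.202.64 - 136.36.202.127) does not contain 136.36.202.30
Longest matching prefix is /19 -> next hop VPN-HUB.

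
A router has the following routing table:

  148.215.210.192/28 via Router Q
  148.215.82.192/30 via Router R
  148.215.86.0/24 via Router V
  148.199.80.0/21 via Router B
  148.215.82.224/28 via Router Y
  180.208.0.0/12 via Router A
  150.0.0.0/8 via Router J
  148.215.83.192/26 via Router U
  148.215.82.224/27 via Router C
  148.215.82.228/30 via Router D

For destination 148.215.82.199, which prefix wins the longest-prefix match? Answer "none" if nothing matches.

148.215.82.199 is outside every listed prefix and there is no default route.

none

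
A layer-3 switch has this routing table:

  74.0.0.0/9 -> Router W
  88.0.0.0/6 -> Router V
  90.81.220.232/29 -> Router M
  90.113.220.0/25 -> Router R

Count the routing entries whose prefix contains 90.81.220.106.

Prefixes containing 90.81.220.106:
  88.0.0.0/6 (88.0.0.0 - 91.255.255.255)
Total matching entries: 1.

1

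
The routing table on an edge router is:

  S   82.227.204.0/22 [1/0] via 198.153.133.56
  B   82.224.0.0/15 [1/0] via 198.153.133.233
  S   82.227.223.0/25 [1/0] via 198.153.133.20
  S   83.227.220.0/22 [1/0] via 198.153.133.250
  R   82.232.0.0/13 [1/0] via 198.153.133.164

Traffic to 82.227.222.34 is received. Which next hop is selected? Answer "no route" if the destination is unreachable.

no route

No entry's prefix contains 82.227.222.34; there is no default route.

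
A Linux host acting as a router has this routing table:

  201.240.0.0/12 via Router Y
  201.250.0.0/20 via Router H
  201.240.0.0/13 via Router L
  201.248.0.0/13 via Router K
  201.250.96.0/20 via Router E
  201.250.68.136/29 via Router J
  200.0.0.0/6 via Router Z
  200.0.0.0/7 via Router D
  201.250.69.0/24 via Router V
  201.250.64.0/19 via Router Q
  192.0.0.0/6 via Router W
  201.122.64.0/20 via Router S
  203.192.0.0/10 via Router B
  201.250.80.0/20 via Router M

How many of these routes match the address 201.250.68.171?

Prefixes containing 201.250.68.171:
  200.0.0.0/6 (200.0.0.0 - 203.255.255.255)
  200.0.0.0/7 (200.0.0.0 - 201.255.255.255)
  201.240.0.0/12 (201.240.0.0 - 201.255.255.255)
  201.248.0.0/13 (201.248.0.0 - 201.255.255.255)
  201.250.64.0/19 (201.250.64.0 - 201.250.95.255)
Total matching entries: 5.

5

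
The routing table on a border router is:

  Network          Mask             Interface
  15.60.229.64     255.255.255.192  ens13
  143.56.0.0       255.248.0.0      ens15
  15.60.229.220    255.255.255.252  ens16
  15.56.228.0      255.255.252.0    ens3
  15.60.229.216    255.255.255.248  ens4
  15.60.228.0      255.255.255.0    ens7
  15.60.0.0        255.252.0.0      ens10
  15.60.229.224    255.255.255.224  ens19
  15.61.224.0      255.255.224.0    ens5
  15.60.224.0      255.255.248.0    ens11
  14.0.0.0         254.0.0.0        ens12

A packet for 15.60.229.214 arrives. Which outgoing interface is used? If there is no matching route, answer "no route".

ens11

Routes whose prefix contains 15.60.229.214:
  14.0.0.0/7 (14.0.0.0 - 15.255.255.255) -> ens12
  15.60.0.0/14 (15.60.0.0 - 15.63.255.255) -> ens10
  15.60.224.0/21 (15.60.224.0 - 15.60.231.255) -> ens11
More-specific entries that do NOT match:
  15.60.229.220/30 (15.60.229.220 - 15.60.229.223) does not contain 15.60.229.214
  15.60.229.216/29 (15.60.229.216 - 15.60.229.223) does not contain 15.60.229.214
  15.60.229.224/27 (15.60.229.224 - 15.60.229.255) does not contain 15.60.229.214
  15.60.229.64/26 (15.60.229.64 - 15.60.229.127) does not contain 15.60.229.214
  15.60.228.0/24 (15.60.228.0 - 15.60.228.255) does not contain 15.60.229.214
  15.56.228.0/22 (15.56.228.0 - 15.56.231.255) does not contain 15.60.229.214
Longest matching prefix is /21 -> interface ens11.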